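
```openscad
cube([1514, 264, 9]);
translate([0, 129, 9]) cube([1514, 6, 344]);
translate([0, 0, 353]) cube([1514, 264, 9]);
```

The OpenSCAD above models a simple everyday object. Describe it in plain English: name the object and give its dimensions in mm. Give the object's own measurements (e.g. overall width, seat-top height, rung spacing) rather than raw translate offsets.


An I-beam lying along x, 1514 mm long. Overall section height 362 mm. Two flanges 264 mm wide (y) and 9 mm thick, one on the floor and one at the top; a web 6 mm thick runs between them, centred on the flange width.


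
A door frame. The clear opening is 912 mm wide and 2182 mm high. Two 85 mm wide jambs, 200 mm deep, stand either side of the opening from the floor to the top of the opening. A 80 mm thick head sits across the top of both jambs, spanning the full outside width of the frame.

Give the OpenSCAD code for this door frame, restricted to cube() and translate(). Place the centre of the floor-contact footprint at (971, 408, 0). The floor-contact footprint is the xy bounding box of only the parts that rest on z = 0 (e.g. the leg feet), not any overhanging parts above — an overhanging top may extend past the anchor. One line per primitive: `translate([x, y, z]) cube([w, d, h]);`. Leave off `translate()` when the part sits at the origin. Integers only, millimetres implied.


translate([430, 308, 0]) cube([85, 200, 2182]);
translate([1427, 308, 0]) cube([85, 200, 2182]);
translate([430, 308, 2182]) cube([1082, 200, 80]);


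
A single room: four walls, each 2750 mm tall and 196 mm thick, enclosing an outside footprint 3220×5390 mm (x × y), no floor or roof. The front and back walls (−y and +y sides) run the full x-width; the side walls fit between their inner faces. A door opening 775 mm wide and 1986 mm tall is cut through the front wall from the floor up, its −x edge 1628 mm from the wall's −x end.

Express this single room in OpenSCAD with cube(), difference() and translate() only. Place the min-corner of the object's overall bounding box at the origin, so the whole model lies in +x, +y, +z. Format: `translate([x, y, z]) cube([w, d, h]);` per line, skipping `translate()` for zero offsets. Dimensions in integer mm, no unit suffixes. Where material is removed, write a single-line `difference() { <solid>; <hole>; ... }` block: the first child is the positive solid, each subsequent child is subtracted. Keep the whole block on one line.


difference() { cube([3220, 196, 2750]); translate([1628, 0, 0]) cube([775, 196, 1986]); }
translate([0, 5194, 0]) cube([3220, 196, 2750]);
translate([0, 196, 0]) cube([196, 4998, 2750]);
translate([3024, 196, 0]) cube([196, 4998, 2750]);


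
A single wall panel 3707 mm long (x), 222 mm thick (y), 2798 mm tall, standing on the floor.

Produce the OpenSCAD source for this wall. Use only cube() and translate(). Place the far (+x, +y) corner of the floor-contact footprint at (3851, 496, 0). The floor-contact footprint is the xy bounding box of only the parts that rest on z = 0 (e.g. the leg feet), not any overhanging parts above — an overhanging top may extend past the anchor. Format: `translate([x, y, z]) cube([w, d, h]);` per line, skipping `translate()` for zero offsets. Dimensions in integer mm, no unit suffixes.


translate([144, 274, 0]) cube([3707, 222, 2798]);


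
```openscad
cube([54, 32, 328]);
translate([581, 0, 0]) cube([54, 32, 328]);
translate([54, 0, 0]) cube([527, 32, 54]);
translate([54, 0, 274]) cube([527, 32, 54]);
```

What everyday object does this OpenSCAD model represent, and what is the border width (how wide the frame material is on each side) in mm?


A picture frame. The border width is 54 mm.

Four thin pieces enclosing a rectangular opening — a picture frame. The two full-height stiles are 328 mm tall; the top rail sits at z = 274 and is 54 mm tall, so the border above the opening is 328 − 274 = 54 mm, matching the stile x-width.


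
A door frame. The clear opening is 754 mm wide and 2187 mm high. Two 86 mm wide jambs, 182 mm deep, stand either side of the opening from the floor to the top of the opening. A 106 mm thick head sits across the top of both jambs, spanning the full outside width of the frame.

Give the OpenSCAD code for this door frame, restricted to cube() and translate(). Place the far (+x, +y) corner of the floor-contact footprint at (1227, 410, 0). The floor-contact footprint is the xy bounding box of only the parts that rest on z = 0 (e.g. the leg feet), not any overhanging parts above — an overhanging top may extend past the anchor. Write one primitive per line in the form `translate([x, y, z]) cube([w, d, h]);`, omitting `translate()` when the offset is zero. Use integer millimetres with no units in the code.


translate([301, 228, 0]) cube([86, 182, 2187]);
translate([1141, 228, 0]) cube([86, 182, 2187]);
translate([301, 228, 2187]) cube([926, 182, 106]);


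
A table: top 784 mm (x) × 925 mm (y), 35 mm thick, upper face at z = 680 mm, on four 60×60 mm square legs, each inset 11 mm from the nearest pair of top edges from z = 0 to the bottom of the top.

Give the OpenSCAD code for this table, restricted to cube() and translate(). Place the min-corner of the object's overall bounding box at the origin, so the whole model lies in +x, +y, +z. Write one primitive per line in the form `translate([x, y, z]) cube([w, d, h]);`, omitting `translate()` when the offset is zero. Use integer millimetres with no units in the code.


translate([0, 0, 645]) cube([784, 925, 35]);
translate([11, 11, 0]) cube([60, 60, 645]);
translate([713, 11, 0]) cube([60, 60, 645]);
translate([11, 854, 0]) cube([60, 60, 645]);
translate([713, 854, 0]) cube([60, 60, 645]);


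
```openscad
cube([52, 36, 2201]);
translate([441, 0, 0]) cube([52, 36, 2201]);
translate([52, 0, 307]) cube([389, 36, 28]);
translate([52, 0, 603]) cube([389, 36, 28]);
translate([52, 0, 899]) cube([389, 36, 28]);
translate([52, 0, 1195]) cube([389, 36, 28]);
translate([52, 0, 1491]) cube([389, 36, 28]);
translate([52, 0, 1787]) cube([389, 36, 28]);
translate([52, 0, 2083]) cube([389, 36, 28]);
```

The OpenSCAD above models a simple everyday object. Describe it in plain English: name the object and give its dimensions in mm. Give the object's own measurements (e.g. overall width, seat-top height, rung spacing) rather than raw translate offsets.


A straight ladder. Two 52×36 mm vertical rails, 2201 mm tall, stand 493 mm apart (outside-to-outside) with their front faces coplanar on the −y side. 7 rungs, each 36 mm deep and 28 mm tall, span between the inner faces of the rails, front faces flush with the rails. The lowest rung's underside is at z = 307 mm and rungs are spaced 296 mm apart (underside to underside).


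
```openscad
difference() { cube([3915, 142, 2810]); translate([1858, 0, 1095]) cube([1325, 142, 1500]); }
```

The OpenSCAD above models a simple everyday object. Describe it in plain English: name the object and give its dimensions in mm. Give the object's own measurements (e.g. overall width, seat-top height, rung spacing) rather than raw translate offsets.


A wall 3915 mm long (x), 142 mm thick (y), 2810 mm tall, with a rectangular window opening cut through it. The opening is 1325 mm wide and 1500 mm tall; its sill is at z = 1095 mm and its near (−x) edge is 1858 mm from the wall's −x end. The opening passes through the full wall thickness.


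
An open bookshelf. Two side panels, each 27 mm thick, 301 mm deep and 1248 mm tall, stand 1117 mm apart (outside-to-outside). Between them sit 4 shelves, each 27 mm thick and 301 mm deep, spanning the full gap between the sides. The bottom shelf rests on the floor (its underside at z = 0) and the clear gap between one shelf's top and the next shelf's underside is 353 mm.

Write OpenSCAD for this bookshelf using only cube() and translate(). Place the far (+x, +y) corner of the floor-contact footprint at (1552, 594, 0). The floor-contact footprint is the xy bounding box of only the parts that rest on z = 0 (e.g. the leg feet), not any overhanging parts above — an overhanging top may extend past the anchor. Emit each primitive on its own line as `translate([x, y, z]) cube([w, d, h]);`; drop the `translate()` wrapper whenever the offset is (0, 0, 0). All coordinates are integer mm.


translate([435, 293, 0]) cube([27, 301, 1248]);
translate([1525, 293, 0]) cube([27, 301, 1248]);
translate([462, 293, 0]) cube([1063, 301, 27]);
translate([462, 293, 380]) cube([1063, 301, 27]);
translate([462, 293, 760]) cube([1063, 301, 27]);
translate([462, 293, 1140]) cube([1063, 301, 27]);


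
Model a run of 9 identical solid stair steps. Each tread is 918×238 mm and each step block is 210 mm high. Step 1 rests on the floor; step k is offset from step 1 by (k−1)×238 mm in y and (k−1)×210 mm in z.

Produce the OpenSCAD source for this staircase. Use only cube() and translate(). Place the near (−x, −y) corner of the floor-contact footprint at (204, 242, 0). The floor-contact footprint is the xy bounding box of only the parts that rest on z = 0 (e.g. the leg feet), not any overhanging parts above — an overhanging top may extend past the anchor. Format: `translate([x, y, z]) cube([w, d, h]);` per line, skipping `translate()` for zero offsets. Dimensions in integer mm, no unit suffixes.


translate([204, 242, 0]) cube([918, 238, 210]);
translate([204, 480, 210]) cube([918, 238, 210]);
translate([204, 718, 420]) cube([918, 238, 210]);
translate([204, 956, 630]) cube([918, 238, 210]);
translate([204, 1194, 840]) cube([918, 238, 210]);
translate([204, 1432, 1050]) cube([918, 238, 210]);
translate([204, 1670, 1260]) cube([918, 238, 210]);
translate([204, 1908, 1470]) cube([918, 238, 210]);
translate([204, 2146, 1680]) cube([918, 238, 210]);


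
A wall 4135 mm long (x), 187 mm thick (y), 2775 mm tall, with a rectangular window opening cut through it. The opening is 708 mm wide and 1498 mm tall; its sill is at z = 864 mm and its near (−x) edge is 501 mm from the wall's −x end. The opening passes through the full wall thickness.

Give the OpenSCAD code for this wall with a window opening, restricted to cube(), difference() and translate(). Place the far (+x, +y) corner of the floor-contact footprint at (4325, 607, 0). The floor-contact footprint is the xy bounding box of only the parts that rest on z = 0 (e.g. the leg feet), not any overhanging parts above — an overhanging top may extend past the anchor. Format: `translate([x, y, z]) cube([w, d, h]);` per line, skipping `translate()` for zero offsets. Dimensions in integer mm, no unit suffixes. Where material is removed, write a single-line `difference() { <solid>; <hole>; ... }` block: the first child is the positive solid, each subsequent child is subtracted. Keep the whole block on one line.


difference() { translate([190, 420, 0]) cube([4135, 187, 2775]); translate([691, 420, 864]) cube([708, 187, 1498]); }


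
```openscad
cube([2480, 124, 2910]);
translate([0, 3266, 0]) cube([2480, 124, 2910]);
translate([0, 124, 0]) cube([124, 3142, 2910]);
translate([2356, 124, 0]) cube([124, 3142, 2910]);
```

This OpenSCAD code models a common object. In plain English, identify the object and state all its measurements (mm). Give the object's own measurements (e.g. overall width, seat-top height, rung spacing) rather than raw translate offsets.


The wall frame of a small rectangular building: four walls, each 2910 mm tall and 124 mm thick, enclosing a footprint 2480 mm (x) by 3390 mm (y) outside-to-outside, with no floor or roof. The front and back walls (the −y and +y sides) span the full width; the two side walls fit between them.


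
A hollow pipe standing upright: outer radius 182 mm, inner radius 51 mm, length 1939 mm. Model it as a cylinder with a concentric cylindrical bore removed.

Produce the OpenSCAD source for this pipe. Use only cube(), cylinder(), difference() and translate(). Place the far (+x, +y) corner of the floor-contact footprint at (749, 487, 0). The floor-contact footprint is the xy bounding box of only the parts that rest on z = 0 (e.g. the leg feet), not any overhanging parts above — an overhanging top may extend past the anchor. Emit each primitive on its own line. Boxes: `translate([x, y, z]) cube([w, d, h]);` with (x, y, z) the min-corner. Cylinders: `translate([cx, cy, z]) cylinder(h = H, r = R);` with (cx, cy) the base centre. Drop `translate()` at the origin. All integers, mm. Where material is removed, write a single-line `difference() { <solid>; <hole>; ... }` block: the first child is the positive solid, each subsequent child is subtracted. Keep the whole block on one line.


difference() { translate([567, 305, 0]) cylinder(h = 1939, r = 182); translate([567, 305, 0]) cylinder(h = 1939, r = 51); }


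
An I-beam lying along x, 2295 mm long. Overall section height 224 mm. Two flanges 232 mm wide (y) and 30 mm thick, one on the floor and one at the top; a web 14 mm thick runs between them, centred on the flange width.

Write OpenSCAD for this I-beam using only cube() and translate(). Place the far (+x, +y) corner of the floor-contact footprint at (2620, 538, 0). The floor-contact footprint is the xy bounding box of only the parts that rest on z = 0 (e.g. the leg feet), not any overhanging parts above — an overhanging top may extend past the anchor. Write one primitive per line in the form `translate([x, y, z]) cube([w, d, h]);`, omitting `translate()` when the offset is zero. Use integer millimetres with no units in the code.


translate([325, 306, 0]) cube([2295, 232, 30]);
translate([325, 415, 30]) cube([2295, 14, 164]);
translate([325, 306, 194]) cube([2295, 232, 30]);


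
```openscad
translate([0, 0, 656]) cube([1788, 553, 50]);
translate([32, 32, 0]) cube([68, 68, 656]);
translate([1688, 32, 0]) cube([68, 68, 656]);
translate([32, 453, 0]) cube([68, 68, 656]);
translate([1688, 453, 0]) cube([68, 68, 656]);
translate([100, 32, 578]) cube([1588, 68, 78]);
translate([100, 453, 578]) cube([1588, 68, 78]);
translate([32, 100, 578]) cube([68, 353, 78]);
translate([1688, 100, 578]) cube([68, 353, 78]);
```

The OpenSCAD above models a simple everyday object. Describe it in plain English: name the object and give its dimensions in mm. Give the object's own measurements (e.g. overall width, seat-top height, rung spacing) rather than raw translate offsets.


A table: top 1788 mm (x) × 553 mm (y), 50 mm thick, upper face at z = 706 mm, on four 68×68 mm square legs, each inset 32 mm from the nearest pair of top edges from z = 0 to the bottom of the top. Four apron rails, 68 mm thick and 78 mm tall, run between adjacent legs with their top edges flush with the underside of the top and their outer faces flush with the legs' outer faces.


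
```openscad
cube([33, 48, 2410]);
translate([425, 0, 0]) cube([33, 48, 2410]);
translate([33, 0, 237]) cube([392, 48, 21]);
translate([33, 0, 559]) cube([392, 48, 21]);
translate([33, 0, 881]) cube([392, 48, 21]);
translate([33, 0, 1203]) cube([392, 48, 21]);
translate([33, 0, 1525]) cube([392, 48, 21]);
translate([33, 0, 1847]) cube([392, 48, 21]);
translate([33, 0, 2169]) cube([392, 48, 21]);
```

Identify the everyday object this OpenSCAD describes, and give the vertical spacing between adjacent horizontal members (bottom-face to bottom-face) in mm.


A ladder. The rung spacing is 322 mm.

Two tall 33×48 posts with 7 short bars between them — a ladder. Adjacent rungs sit at z = 237 and z = 559, so the spacing is 559 − 237 = 322 mm.


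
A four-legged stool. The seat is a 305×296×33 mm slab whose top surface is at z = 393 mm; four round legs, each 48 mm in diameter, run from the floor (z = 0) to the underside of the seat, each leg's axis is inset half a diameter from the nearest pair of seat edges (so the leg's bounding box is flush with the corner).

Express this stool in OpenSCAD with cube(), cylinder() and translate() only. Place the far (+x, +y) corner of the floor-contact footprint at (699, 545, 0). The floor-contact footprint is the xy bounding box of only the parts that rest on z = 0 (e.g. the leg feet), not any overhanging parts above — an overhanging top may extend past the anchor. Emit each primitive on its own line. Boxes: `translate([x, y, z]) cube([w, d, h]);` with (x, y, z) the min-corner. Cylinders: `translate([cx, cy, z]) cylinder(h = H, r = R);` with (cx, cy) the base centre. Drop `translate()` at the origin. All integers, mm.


translate([394, 249, 360]) cube([305, 296, 33]);
translate([418, 273, 0]) cylinder(h = 360, r = 24);
translate([675, 273, 0]) cylinder(h = 360, r = 24);
translate([418, 521, 0]) cylinder(h = 360, r = 24);
translate([675, 521, 0]) cylinder(h = 360, r = 24);


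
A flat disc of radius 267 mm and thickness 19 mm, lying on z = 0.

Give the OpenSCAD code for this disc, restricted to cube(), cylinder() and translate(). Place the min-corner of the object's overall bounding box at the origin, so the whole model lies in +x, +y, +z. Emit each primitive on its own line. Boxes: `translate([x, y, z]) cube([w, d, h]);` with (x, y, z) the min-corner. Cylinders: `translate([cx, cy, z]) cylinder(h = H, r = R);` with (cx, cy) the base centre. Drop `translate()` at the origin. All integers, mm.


translate([267, 267, 0]) cylinder(h = 19, r = 267);


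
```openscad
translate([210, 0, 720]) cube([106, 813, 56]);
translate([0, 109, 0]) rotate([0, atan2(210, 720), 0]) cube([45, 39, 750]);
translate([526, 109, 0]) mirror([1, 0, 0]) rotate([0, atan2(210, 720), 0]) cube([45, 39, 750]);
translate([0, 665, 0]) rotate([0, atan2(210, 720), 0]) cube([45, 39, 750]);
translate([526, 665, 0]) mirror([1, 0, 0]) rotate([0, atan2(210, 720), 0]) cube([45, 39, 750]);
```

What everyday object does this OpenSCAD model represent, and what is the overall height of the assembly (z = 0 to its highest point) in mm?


A sawhorse. The overall height is 776 mm.

A beam across two mirrored pairs of raked legs — a sawhorse. The beam's underside is at z = 720 (matching the legs' vertical rise in atan2(210, 720)) and the beam is 56 mm tall, so its top is at 720 + 56 = 776 mm. The raked legs top out at the beam's underside, so that is the highest point.


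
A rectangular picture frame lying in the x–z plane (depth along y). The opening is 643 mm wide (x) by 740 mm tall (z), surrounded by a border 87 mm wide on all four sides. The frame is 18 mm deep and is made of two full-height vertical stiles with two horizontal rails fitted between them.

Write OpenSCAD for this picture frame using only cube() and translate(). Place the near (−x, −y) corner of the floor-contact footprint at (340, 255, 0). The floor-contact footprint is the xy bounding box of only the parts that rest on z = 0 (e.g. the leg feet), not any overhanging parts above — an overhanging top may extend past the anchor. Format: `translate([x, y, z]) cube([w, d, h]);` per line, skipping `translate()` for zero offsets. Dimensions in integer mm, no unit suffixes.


translate([340, 255, 0]) cube([87, 18, 914]);
translate([1070, 255, 0]) cube([87, 18, 914]);
translate([427, 255, 0]) cube([643, 18, 87]);
translate([427, 255, 827]) cube([643, 18, 87]);


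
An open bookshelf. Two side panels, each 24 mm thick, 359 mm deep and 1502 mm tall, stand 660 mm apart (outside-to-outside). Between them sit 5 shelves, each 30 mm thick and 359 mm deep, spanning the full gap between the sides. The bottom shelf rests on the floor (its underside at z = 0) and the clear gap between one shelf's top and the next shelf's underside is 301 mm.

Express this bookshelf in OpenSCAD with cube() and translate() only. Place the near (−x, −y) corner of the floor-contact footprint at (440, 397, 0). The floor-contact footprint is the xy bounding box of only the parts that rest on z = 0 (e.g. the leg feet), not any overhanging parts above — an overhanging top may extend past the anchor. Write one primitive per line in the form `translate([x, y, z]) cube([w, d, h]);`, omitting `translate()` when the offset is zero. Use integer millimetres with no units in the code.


translate([440, 397, 0]) cube([24, 359, 1502]);
translate([1076, 397, 0]) cube([24, 359, 1502]);
translate([464, 397, 0]) cube([612, 359, 30]);
translate([464, 397, 331]) cube([612, 359, 30]);
translate([464, 397, 662]) cube([612, 359, 30]);
translate([464, 397, 993]) cube([612, 359, 30]);
translate([464, 397, 1324]) cube([612, 359, 30]);


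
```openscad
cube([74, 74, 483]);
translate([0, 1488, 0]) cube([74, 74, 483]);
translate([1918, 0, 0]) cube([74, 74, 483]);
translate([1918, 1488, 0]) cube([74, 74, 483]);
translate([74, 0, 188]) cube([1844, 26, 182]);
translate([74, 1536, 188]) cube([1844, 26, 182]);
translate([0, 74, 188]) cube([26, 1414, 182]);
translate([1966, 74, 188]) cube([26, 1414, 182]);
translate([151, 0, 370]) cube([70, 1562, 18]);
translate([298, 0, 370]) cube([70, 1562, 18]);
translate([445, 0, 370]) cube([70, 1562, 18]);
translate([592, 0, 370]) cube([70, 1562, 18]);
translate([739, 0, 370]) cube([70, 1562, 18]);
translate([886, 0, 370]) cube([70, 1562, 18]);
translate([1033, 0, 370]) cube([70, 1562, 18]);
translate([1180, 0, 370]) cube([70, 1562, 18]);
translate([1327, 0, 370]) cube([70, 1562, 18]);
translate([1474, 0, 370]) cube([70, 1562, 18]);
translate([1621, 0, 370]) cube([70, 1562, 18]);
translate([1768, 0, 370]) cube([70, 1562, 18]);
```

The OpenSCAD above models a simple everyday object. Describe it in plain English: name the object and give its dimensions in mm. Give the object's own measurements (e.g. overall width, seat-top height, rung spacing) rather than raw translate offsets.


A bed frame 1992 mm long (x) by 1562 mm wide (y). Four 74×74 mm corner posts, 483 mm tall, at the corners of the footprint. Four rails of 26 mm thickness and 182 mm height run between adjacent posts with their undersides at z = 188 mm, their outer faces flush with the outside of the frame (the two x-running rails run between the posts' inner faces; the two y-running rails run between the posts' inner faces). 12 slats, each 70 mm wide (x) and 18 mm thick, lie across the top of the two x-running rails, running the full 1562 mm width of the frame in y; along x they sit between the end posts with a 77 mm gap after the −x posts and between neighbouring slats, leaving 80 mm before the +x posts.


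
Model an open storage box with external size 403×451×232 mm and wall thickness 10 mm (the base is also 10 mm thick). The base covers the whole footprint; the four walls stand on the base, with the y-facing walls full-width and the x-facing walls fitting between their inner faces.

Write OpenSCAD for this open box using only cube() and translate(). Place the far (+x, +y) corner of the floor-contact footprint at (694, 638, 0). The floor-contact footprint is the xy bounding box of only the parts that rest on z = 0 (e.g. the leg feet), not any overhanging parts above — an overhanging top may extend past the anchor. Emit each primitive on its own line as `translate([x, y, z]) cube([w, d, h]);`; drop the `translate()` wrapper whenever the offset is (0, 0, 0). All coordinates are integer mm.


translate([291, 187, 0]) cube([403, 451, 10]);
translate([291, 187, 10]) cube([403, 10, 222]);
translate([291, 628, 10]) cube([403, 10, 222]);
translate([291, 197, 10]) cube([10, 431, 222]);
translate([684, 197, 10]) cube([10, 431, 222]);


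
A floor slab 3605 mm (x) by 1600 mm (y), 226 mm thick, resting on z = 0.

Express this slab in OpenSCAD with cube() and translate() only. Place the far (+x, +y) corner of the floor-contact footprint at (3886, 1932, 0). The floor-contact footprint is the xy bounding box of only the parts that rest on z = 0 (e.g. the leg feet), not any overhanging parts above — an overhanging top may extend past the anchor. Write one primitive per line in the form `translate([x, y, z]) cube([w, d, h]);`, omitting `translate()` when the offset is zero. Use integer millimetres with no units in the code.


translate([281, 332, 0]) cube([3605, 1600, 226]);


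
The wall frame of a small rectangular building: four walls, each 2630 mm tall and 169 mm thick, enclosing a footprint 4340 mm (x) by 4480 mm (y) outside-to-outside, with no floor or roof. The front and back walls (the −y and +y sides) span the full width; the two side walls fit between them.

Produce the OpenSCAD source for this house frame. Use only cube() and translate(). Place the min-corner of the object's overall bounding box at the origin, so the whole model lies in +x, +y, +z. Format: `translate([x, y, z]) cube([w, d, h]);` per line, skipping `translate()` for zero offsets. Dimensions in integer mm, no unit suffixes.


cube([4340, 169, 2630]);
translate([0, 4311, 0]) cube([4340, 169, 2630]);
translate([0, 169, 0]) cube([169, 4142, 2630]);
translate([4171, 169, 0]) cube([169, 4142, 2630]);


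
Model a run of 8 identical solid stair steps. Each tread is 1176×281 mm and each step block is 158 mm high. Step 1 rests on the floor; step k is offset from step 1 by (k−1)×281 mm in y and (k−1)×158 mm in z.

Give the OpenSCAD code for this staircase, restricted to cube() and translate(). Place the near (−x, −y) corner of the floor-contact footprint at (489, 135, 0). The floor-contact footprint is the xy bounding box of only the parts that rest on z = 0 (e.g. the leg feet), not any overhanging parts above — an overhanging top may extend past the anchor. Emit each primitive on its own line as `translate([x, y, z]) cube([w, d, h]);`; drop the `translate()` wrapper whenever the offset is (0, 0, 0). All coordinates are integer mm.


translate([489, 135, 0]) cube([1176, 281, 158]);
translate([489, 416, 158]) cube([1176, 281, 158]);
translate([489, 697, 316]) cube([1176, 281, 158]);
translate([489, 978, 474]) cube([1176, 281, 158]);
translate([489, 1259, 632]) cube([1176, 281, 158]);
translate([489, 1540, 790]) cube([1176, 281, 158]);
translate([489, 1821, 948]) cube([1176, 281, 158]);
translate([489, 2102, 1106]) cube([1176, 281, 158]);


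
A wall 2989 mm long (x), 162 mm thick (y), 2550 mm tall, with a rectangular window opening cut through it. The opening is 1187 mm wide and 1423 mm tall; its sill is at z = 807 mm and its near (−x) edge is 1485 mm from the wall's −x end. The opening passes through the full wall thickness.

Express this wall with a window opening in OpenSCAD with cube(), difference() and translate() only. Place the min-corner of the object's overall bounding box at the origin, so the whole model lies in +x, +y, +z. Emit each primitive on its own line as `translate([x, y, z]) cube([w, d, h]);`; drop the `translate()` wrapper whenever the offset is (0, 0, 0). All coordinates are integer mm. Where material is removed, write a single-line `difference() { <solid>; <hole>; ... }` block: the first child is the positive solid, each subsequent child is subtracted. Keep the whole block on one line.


difference() { cube([2989, 162, 2550]); translate([1485, 0, 807]) cube([1187, 162, 1423]); }


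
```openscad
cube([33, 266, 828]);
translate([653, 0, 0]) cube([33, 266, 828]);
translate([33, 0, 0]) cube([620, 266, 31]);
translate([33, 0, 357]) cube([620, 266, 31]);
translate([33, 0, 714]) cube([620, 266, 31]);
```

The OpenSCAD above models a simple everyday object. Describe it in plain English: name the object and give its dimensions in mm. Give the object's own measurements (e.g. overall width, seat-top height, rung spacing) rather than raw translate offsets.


An open bookshelf. Two side panels, each 33 mm thick, 266 mm deep and 828 mm tall, stand 686 mm apart (outside-to-outside). Between them sit 3 shelves, each 31 mm thick and 266 mm deep, spanning the full gap between the sides. The bottom shelf rests on the floor (its underside at z = 0) and the clear gap between one shelf's top and the next shelf's underside is 326 mm.


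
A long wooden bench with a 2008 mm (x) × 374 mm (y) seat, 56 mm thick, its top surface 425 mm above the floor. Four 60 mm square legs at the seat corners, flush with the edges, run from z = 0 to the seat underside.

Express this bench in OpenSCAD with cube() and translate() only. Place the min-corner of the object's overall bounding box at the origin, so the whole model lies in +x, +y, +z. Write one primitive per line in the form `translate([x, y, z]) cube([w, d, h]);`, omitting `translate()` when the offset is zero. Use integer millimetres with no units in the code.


translate([0, 0, 369]) cube([2008, 374, 56]);
cube([60, 60, 369]);
translate([0, 314, 0]) cube([60, 60, 369]);
translate([1948, 0, 0]) cube([60, 60, 369]);
translate([1948, 314, 0]) cube([60, 60, 369]);


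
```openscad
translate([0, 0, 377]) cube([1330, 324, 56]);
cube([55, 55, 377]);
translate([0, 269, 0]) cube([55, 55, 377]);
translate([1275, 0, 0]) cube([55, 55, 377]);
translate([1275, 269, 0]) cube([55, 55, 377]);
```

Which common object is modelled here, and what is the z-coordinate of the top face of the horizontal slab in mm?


A bench. The seat-top height is 433 mm.

A long slab on four corner posts — a bench. The slab sits at z = 377 with thickness 56, so the top is 377 + 56 = 433 mm.


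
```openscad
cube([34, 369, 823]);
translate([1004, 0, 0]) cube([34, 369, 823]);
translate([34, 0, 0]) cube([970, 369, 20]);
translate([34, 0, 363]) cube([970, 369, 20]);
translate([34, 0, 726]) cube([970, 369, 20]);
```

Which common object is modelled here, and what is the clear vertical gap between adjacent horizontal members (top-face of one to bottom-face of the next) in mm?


A bookshelf. The clear shelf gap is 343 mm.

Two tall side panels with 3 horizontal boards between them — a bookshelf. The first two shelf undersides are at z = 0 and z = 363; with shelf thickness 20, the clear gap is 363 − 0 − 20 = 343 mm.


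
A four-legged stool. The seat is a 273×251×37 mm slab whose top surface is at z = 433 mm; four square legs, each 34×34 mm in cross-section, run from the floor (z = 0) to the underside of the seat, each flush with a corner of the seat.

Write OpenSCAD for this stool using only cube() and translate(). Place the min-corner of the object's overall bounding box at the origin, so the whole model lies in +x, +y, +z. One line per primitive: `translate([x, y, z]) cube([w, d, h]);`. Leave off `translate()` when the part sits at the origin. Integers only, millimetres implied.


translate([0, 0, 396]) cube([273, 251, 37]);
cube([34, 34, 396]);
translate([239, 0, 0]) cube([34, 34, 396]);
translate([0, 217, 0]) cube([34, 34, 396]);
translate([239, 217, 0]) cube([34, 34, 396]);


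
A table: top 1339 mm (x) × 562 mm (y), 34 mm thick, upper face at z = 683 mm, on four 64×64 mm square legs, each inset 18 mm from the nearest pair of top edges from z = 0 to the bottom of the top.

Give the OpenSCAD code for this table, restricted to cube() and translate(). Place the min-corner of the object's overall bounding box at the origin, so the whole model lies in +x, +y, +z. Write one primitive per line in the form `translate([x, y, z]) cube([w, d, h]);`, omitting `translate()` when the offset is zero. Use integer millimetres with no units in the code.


translate([0, 0, 649]) cube([1339, 562, 34]);
translate([18, 18, 0]) cube([64, 64, 649]);
translate([1257, 18, 0]) cube([64, 64, 649]);
translate([18, 480, 0]) cube([64, 64, 649]);
translate([1257, 480, 0]) cube([64, 64, 649]);


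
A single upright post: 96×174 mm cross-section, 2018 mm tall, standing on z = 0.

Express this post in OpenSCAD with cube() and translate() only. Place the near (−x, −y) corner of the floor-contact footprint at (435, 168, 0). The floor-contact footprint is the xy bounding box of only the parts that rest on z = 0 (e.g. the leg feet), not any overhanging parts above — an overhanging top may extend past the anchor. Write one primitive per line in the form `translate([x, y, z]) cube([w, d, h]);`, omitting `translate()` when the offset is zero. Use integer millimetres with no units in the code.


translate([435, 168, 0]) cube([96, 174, 2018]);


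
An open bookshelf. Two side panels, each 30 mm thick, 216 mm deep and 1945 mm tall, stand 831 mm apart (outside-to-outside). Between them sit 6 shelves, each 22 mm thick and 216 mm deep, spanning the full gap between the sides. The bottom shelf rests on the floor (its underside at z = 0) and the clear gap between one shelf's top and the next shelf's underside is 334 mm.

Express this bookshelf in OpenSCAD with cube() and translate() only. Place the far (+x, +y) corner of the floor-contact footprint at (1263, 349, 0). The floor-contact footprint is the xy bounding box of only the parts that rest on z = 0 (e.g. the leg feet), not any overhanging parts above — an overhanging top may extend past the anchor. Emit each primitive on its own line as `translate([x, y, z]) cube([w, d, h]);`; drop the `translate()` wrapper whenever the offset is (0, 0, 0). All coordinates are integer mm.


translate([432, 133, 0]) cube([30, 216, 1945]);
translate([1233, 133, 0]) cube([30, 216, 1945]);
translate([462, 133, 0]) cube([771, 216, 22]);
translate([462, 133, 356]) cube([771, 216, 22]);
translate([462, 133, 712]) cube([771, 216, 22]);
translate([462, 133, 1068]) cube([771, 216, 22]);
translate([462, 133, 1424]) cube([771, 216, 22]);
translate([462, 133, 1780]) cube([771, 216, 22]);


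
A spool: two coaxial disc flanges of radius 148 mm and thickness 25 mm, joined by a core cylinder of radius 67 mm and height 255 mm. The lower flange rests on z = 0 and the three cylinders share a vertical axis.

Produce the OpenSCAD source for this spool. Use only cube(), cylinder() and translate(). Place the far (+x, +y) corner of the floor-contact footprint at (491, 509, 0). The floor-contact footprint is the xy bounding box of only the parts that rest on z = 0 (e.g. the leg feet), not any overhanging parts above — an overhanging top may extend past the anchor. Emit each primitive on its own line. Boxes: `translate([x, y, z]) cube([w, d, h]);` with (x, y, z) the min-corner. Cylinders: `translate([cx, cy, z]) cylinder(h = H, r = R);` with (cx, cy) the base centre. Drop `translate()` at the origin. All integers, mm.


translate([343, 361, 0]) cylinder(h = 25, r = 148);
translate([343, 361, 25]) cylinder(h = 255, r = 67);
translate([343, 361, 280]) cylinder(h = 25, r = 148);


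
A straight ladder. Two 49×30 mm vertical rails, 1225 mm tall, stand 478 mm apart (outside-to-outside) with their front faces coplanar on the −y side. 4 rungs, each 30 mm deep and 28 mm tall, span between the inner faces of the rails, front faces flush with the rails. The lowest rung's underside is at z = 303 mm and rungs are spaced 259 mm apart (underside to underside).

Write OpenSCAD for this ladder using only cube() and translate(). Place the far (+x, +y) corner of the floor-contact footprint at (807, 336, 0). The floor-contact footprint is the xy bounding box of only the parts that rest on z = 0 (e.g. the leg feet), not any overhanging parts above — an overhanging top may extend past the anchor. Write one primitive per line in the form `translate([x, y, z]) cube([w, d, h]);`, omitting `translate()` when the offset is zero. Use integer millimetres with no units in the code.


// rung span = 478 - 2*49 = 380
// rung[k] z = 303 + k*259
translate([329, 306, 0]) cube([49, 30, 1225]);
translate([758, 306, 0]) cube([49, 30, 1225]);
translate([378, 306, 303]) cube([380, 30, 28]);
translate([378, 306, 562]) cube([380, 30, 28]);
translate([378, 306, 821]) cube([380, 30, 28]);
translate([378, 306, 1080]) cube([380, 30, 28]);


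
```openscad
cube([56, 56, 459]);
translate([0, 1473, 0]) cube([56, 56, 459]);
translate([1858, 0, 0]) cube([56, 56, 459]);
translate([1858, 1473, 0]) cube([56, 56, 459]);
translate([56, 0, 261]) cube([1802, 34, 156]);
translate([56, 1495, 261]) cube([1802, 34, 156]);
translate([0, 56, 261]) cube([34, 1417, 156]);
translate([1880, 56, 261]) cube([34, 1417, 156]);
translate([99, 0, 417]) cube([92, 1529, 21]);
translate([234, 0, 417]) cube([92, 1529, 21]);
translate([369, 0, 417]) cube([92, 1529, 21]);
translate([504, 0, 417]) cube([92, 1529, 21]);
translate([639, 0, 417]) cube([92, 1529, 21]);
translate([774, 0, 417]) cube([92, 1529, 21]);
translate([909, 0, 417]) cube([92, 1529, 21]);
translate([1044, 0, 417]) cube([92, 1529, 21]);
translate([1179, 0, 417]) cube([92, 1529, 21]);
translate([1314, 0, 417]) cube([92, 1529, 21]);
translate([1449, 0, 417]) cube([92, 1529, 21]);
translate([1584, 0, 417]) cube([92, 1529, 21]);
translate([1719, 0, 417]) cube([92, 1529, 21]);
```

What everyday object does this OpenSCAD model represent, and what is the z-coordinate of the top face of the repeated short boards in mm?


A bed frame. The slat-top height is 438 mm.

Four posts, four rails, and a row of slats — a bed frame. Slats sit on the rails at z = 261 + 156 = 417; with slat thickness 21, the top is 438 mm.


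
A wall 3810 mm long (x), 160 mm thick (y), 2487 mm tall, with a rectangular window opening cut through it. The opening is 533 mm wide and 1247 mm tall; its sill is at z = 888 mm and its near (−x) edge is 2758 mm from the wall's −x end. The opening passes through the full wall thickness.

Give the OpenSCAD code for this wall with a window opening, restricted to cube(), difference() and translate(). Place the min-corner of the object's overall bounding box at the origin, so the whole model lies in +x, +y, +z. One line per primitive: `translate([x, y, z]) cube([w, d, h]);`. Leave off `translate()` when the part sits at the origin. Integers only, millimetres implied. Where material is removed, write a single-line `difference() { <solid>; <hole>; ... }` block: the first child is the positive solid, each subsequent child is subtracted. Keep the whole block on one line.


difference() { cube([3810, 160, 2487]); translate([2758, 0, 888]) cube([533, 160, 1247]); }


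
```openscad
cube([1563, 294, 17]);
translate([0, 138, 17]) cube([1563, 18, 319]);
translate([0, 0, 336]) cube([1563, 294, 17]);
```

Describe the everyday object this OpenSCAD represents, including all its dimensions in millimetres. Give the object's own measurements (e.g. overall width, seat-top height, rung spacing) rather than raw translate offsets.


An I-beam lying along x, 1563 mm long. Overall section height 353 mm. Two flanges 294 mm wide (y) and 17 mm thick, one on the floor and one at the top; a web 18 mm thick runs between them, centred on the flange width.


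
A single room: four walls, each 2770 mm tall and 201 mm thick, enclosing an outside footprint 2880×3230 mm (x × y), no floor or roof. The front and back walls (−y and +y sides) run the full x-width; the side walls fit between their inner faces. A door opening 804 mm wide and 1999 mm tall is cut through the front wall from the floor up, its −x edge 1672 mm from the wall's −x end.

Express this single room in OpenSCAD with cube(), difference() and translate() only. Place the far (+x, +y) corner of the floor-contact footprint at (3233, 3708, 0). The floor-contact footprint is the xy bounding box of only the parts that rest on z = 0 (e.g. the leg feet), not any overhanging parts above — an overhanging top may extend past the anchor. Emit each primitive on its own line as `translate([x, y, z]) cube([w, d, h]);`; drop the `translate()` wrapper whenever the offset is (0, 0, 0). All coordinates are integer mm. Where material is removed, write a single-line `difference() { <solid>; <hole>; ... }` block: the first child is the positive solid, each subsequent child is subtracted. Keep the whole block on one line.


difference() { translate([353, 478, 0]) cube([2880, 201, 2770]); translate([2025, 478, 0]) cube([804, 201, 1999]); }
translate([353, 3507, 0]) cube([2880, 201, 2770]);
translate([353, 679, 0]) cube([201, 2828, 2770]);
translate([3032, 679, 0]) cube([201, 2828, 2770]);


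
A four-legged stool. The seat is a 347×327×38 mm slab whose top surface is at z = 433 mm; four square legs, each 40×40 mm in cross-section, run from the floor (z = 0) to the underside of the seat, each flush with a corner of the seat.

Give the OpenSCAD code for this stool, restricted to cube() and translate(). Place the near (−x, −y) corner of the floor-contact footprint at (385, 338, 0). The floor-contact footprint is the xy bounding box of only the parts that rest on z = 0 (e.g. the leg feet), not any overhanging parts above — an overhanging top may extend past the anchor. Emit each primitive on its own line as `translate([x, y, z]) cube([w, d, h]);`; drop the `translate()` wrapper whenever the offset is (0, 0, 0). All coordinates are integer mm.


// leg_h = 433 - 38 = 395
translate([385, 338, 395]) cube([347, 327, 38]);
translate([385, 338, 0]) cube([40, 40, 395]);
translate([692, 338, 0]) cube([40, 40, 395]);
translate([385, 625, 0]) cube([40, 40, 395]);
translate([692, 625, 0]) cube([40, 40, 395]);
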